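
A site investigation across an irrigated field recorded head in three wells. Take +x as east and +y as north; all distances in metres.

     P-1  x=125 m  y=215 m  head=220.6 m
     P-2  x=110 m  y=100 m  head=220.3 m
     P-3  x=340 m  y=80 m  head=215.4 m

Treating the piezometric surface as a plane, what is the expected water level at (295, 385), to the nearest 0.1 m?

218.0 m

With h = a·x + b·y + c and P-1 as origin, the differences give:
  (-15)·a + (-115)·b = -0.3
  215·a + (-135)·b = -5.2
Eliminate b (×(-135) and ×(-115), subtract): 26750·a = -557.50 → a = ∂h/∂x = -0.02084
Back-substitute: b = ∂h/∂y = +0.005327.
h(295, 385) = 220.6 + (-0.02084)·(170) + (+0.005327)·(170) = 220.6 -3.543 +0.906 = 217.963 m.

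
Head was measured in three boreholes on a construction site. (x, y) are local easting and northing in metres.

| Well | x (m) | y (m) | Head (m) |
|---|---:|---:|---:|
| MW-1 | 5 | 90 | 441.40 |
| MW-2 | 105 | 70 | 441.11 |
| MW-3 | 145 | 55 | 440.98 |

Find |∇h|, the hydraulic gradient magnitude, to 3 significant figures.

Taking MW-1 as reference: MW-2−MW-1 = (100, -20, -0.29); MW-3−MW-1 = (140, -35, -0.42).
Determinant of the coordinate differences = 100·(-35) − 140·(-20) = -700.
∂h/∂x = [(-0.29)·(-35) − (-0.42)·(-20)] / -700 = -0.002500
∂h/∂y = [100·(-0.42) − 140·(-0.29)] / -700 = +0.002000
|∇h| = √(-0.002500² + 0.002000²) = 0.003202

0.00320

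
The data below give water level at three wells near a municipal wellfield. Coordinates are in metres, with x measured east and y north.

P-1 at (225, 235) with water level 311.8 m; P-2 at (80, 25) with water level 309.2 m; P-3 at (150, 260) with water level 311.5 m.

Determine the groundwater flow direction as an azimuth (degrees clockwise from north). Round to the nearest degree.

220°

With h = a·x + b·y + c and P-1 as origin, the differences give:
  (-145)·a + (-210)·b = -2.6
  (-75)·a + 25·b = -0.3
Eliminate b (×25 and ×(-210), subtract): -19375·a = -128.00 → a = ∂h/∂x = +0.006606
Back-substitute: b = ∂h/∂y = +0.007819.
Flow direction (−∇h) has components (-0.006606 E, -0.007819 N).
Azimuth = atan2(E, N) = atan2(-0.006606, -0.007819) = 220.2° ≈ 220°.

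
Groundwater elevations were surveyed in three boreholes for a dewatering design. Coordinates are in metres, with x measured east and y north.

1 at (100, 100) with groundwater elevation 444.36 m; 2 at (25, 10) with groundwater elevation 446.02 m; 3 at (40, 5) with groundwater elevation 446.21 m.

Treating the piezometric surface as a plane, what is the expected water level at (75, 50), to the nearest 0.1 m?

Differences from 1: to 2 (Δx, Δy, Δh) = (-75, -90, +1.66); to 3 = (-60, -95, +1.85).
Solve a·Δx + b·Δy = Δh: det = (-75)·(-95) − (-60)·(-90) = 1725.
∂h/∂x = [(+1.66)·(-95) − (+1.85)·(-90)] / 1725 = +0.005101
∂h/∂y = [(-75)·(+1.85) − (-60)·(+1.66)] / 1725 = -0.02270
h(75, 50) = 444.36 + (+0.005101)·(-25) + (-0.02270)·(-50) = 444.36 -0.128 +1.135 = 445.367 m.

445.4 m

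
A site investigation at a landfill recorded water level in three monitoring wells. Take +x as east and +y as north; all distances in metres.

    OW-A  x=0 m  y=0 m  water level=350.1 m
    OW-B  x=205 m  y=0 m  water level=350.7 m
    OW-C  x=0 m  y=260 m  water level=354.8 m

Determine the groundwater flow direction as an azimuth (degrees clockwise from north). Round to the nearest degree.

∂h/∂x = (350.7 − 350.1) / (205 − 0) = +0.002927
∂h/∂y = (354.8 − 350.1) / (260 − 0) = +0.01808
Flow direction (−∇h) has components (-0.002927 E, -0.01808 N).
Azimuth = atan2(E, N) = atan2(-0.002927, -0.01808) = 189.2° ≈ 189°.

189°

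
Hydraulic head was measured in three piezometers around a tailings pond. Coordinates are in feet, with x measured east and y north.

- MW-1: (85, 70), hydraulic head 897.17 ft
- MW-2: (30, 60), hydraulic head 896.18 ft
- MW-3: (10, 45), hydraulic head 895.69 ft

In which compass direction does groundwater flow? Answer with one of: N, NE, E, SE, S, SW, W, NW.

Differences from MW-1: to MW-2 (Δx, Δy, Δh) = (-55, -10, -0.99); to MW-3 = (-75, -25, -1.48).
Determinant of the coordinate differences = (-55)·(-25) − (-75)·(-10) = 625.
∂h/∂x = [(-0.99)·(-25) − (-1.48)·(-10)] / 625 = +0.01592
∂h/∂y = [(-55)·(-1.48) − (-75)·(-0.99)] / 625 = +0.01144
Flow = −∇h = (-0.01592 east, -0.01144 north), which points southwest.

SW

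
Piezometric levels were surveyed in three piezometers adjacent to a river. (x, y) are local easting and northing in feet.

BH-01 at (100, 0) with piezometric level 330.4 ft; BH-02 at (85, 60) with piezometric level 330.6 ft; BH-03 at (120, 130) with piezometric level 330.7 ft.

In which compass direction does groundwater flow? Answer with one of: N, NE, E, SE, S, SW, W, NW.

SE

Taking BH-01 as reference: BH-02−BH-01 = (-15, 60, +0.2); BH-03−BH-01 = (20, 130, +0.3).
Determinant of the coordinate differences = (-15)·130 − 20·60 = -3150.
∂h/∂x = [(+0.2)·130 − (+0.3)·60] / -3150 = -0.002540
∂h/∂y = [(-15)·(+0.3) − 20·(+0.2)] / -3150 = +0.002698
Flow = −∇h = (+0.002540 east, -0.002698 north), which points southeast.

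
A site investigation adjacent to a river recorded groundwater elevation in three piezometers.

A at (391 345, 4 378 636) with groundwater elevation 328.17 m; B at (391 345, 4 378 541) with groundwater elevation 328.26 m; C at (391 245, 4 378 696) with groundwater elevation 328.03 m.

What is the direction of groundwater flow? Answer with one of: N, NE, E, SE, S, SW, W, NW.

With h = a·x + b·y + c and A as origin, the differences give:
  0·a + (-95)·b = +0.09
  (-100)·a + 60·b = -0.14
Eliminate b (×60 and ×(-95), subtract): -9500·a = -7.900 → a = ∂h/∂x = +0.0008316
Back-substitute: b = ∂h/∂y = -0.0009474.
Flow = −∇h = (-0.0008316 east, +0.0009474 north), which points northwest.

NW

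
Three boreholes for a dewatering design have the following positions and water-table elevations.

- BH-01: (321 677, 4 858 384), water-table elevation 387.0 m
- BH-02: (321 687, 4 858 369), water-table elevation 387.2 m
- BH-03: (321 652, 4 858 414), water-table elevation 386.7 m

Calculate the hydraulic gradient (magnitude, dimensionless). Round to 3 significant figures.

With h = a·x + b·y + c and BH-01 as origin, the differences give:
  10·a + (-15)·b = +0.2
  (-25)·a + 30·b = -0.3
Eliminate b (×30 and ×(-15), subtract): -75·a = 1.50 → a = ∂h/∂x = -0.02000
Back-substitute: b = ∂h/∂y = -0.02667.
|∇h| = √(-0.02000² + -0.02667²) = 0.03334

0.0333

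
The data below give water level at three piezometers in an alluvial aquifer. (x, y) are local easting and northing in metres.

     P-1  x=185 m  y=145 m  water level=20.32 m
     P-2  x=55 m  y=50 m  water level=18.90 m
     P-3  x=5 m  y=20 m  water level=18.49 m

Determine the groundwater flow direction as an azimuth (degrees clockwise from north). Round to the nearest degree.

With h = a·x + b·y + c and P-1 as origin, the differences give:
  (-130)·a + (-95)·b = -1.42
  (-180)·a + (-125)·b = -1.83
Eliminate b (×(-125) and ×(-95), subtract): -850·a = 3.650 → a = ∂h/∂x = -0.004294
Back-substitute: b = ∂h/∂y = +0.02082.
Flow direction (−∇h) has components (+0.004294 E, -0.02082 N).
Azimuth = atan2(E, N) = atan2(+0.004294, -0.02082) = 168.3° ≈ 168°.

168°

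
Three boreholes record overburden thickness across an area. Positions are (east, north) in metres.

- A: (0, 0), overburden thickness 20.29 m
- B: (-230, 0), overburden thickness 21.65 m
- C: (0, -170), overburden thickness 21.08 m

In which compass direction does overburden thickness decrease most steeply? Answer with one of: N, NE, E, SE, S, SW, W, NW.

∂d/∂x = (21.65 − 20.29) / (-230 − 0) = -0.005913
∂d/∂y = (21.08 − 20.29) / (-170 − 0) = -0.004647
Steepest decrease is along −∇f = (+0.005913 E, +0.004647 N) → northeast.

NE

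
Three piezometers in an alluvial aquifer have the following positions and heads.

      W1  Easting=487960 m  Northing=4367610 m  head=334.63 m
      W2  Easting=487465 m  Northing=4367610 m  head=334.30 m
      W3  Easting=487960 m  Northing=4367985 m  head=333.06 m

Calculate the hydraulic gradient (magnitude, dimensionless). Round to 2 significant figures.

0.0042

∂h/∂x = (334.30 − 334.63) / (487465 − 487960) = +0.0006667
∂h/∂y = (333.06 − 334.63) / (4367985 − 4367610) = -0.004187
|∇h| = √(0.0006667² + -0.004187²) = 0.00424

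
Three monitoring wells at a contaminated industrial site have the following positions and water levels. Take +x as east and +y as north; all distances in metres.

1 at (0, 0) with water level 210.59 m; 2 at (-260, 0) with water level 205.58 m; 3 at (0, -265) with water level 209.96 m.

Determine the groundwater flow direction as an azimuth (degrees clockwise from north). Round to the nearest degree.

263°

∂h/∂x = (205.58 − 210.59) / (-260 − 0) = +0.01927
∂h/∂y = (209.96 − 210.59) / (-265 − 0) = +0.002377
Flow direction (−∇h) has components (-0.01927 E, -0.002377 N).
Azimuth = atan2(E, N) = atan2(-0.01927, -0.002377) = 263.0° ≈ 263°.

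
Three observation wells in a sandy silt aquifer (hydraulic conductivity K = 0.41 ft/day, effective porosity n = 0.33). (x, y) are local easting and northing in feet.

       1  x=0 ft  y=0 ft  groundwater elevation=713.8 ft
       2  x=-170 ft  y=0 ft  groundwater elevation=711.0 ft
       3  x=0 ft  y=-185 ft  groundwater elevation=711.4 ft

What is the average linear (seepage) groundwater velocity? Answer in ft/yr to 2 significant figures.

∂h/∂x = (711.0 − 713.8) / (-170 − 0) = +0.01647
∂h/∂y = (711.4 − 713.8) / (-185 − 0) = +0.01297
|∇h| = √(0.01647² + 0.01297²) = 0.02096
Seepage velocity v = K·i/n = 0.41 × 0.02096 / 0.33 = 0.02604 ft/day = 9.511 ft/yr.

9.5 ft/yr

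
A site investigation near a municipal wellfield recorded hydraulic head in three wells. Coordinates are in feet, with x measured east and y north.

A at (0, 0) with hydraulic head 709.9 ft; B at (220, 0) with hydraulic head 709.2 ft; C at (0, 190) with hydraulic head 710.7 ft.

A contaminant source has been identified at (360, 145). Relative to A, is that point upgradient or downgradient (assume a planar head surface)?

downgradient

∂h/∂x = (709.2 − 709.9) / (220 − 0) = -0.003182
∂h/∂y = (710.7 − 709.9) / (190 − 0) = +0.004211
Head at (360, 145) = 709.9 + (-0.003182)·(360) + (+0.004211)·(145) = 709.37 ft.
That is lower than the 709.9 ft at A, so the point is downgradient.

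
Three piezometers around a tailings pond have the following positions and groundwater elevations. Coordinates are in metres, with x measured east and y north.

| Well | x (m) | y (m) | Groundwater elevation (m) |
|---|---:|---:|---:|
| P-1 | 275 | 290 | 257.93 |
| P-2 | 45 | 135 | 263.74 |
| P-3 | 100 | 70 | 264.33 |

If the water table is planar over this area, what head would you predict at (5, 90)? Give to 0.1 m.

Differences from P-1: to P-2 (Δx, Δy, Δh) = (-230, -155, +5.81); to P-3 = (-175, -220, +6.40).
Solve a·Δx + b·Δy = Δh: det = (-230)·(-220) − (-175)·(-155) = 23475.
∂h/∂x = [(+5.81)·(-220) − (+6.40)·(-155)] / 23475 = -0.01219
∂h/∂y = [(-230)·(+6.40) − (-175)·(+5.81)] / 23475 = -0.01939
h(5, 90) = 257.93 + (-0.01219)·(-270) + (-0.01939)·(-200) = 257.93 +3.292 +3.879 = 265.100 m.

265.1 m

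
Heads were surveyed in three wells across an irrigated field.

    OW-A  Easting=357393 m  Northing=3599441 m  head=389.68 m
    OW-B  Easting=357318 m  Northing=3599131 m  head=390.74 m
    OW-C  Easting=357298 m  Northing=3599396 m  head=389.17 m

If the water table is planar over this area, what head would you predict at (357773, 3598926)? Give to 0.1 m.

395.4 m

With h = a·x + b·y + c and OW-A as origin, the differences give:
  (-75)·a + (-310)·b = +1.06
  (-95)·a + (-45)·b = -0.51
Eliminate b (×(-45) and ×(-310), subtract): -26075·a = -205.800 → a = ∂h/∂x = +0.007893
Back-substitute: b = ∂h/∂y = -0.005329.
h(357773, 3598926) = 389.68 + (+0.007893)·(380) + (-0.005329)·(-515) = 389.68 +2.999 +2.744 = 395.424 m.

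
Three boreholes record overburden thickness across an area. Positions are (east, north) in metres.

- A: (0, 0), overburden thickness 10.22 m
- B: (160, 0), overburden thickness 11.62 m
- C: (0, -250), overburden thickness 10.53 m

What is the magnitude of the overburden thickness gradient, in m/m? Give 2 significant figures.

∂d/∂x = (11.62 − 10.22) / (160 − 0) = +0.008750
∂d/∂y = (10.53 − 10.22) / (-250 − 0) = -0.001240
|∇f| = √(0.008750² + -0.001240²) = 0.008837 m/m

0.0088 m/m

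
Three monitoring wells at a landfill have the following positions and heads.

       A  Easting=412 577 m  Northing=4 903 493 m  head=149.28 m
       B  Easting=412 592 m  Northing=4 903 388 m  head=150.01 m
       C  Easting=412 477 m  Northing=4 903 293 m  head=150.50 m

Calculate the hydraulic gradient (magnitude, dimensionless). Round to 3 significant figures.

0.00689

With h = a·x + b·y + c and A as origin, the differences give:
  15·a + (-105)·b = +0.73
  (-100)·a + (-200)·b = +1.22
Eliminate b (×(-200) and ×(-105), subtract): -13500·a = -17.900 → a = ∂h/∂x = +0.001326
Back-substitute: b = ∂h/∂y = -0.006763.
|∇h| = √(0.001326² + -0.006763²) = 0.006892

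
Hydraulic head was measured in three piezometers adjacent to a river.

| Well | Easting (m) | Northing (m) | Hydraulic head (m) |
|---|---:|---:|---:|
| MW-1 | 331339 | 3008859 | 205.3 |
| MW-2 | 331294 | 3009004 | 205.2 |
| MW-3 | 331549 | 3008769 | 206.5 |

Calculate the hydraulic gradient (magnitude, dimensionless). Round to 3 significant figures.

0.00637

Taking MW-1 as reference: MW-2−MW-1 = (-45, 145, -0.1); MW-3−MW-1 = (210, -90, +1.2).
Determinant of the coordinate differences = (-45)·(-90) − 210·145 = -26400.
∂h/∂x = [(-0.1)·(-90) − (+1.2)·145] / -26400 = +0.006250
∂h/∂y = [(-45)·(+1.2) − 210·(-0.1)] / -26400 = +0.001250
|∇h| = √(0.006250² + 0.001250²) = 0.006374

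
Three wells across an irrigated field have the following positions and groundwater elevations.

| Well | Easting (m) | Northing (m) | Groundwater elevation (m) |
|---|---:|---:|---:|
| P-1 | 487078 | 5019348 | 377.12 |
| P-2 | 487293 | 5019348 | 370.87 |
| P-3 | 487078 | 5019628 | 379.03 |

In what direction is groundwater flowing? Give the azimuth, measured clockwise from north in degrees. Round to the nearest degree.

∂h/∂x = (370.87 − 377.12) / (487293 − 487078) = -0.02907
∂h/∂y = (379.03 − 377.12) / (5019628 − 5019348) = +0.006821
Flow direction (−∇h) has components (+0.02907 E, -0.006821 N).
Azimuth = atan2(E, N) = atan2(+0.02907, -0.006821) = 103.2° ≈ 103°.

103°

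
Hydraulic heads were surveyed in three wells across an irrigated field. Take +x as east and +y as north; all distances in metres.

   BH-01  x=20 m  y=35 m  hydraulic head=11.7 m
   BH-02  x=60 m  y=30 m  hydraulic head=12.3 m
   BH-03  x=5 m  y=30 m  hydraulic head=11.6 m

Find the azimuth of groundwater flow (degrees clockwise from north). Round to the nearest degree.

Taking BH-01 as reference: BH-02−BH-01 = (40, -5, +0.6); BH-03−BH-01 = (-15, -5, -0.1).
Determinant of the coordinate differences = 40·(-5) − (-15)·(-5) = -275.
∂h/∂x = [(+0.6)·(-5) − (-0.1)·(-5)] / -275 = +0.01273
∂h/∂y = [40·(-0.1) − (-15)·(+0.6)] / -275 = -0.01818
Flow direction (−∇h) has components (-0.01273 E, +0.01818 N).
Azimuth = atan2(E, N) = atan2(-0.01273, +0.01818) = 325.0° ≈ 325°.

325°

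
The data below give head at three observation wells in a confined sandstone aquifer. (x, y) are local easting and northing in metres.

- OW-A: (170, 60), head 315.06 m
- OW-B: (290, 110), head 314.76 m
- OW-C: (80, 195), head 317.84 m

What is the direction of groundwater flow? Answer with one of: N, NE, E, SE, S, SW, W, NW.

Differences from OW-A: to OW-B (Δx, Δy, Δh) = (120, 50, -0.30); to OW-C = (-90, 135, +2.78).
Solve a·Δx + b·Δy = Δh: det = 120·135 − (-90)·50 = 20700.
∂h/∂x = [(-0.30)·135 − (+2.78)·50] / 20700 = -0.008671
∂h/∂y = [120·(+2.78) − (-90)·(-0.30)] / 20700 = +0.01481
Flow = −∇h = (+0.008671 east, -0.01481 north), which points southeast.

SE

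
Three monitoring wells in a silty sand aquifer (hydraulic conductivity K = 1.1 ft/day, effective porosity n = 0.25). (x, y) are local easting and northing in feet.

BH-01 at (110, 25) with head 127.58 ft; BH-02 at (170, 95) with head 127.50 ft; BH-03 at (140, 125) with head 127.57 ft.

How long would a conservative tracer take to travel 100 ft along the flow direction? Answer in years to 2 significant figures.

With h = a·x + b·y + c and BH-01 as origin, the differences give:
  60·a + 70·b = -0.08
  30·a + 100·b = -0.01
Eliminate b (×100 and ×70, subtract): 3900·a = -7.300 → a = ∂h/∂x = -0.001872
Back-substitute: b = ∂h/∂y = +0.0004615.
|∇h| = √(-0.001872² + 0.0004615²) = 0.001928
Seepage velocity v = K·i/n = 1.1 × 0.001928 / 0.25 = 0.008483 ft/day.
t = 100 / 0.008483 = 1.179e+04 days = 32.3 years.

32 years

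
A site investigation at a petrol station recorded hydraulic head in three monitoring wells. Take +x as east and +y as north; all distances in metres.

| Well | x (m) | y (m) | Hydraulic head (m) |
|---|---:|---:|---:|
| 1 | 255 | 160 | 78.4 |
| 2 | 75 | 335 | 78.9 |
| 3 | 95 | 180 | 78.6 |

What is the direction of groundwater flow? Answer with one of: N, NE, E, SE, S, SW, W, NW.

SE

Differences from 1: to 2 (Δx, Δy, Δh) = (-180, 175, +0.5); to 3 = (-160, 20, +0.2).
Solve a·Δx + b·Δy = Δh: det = (-180)·20 − (-160)·175 = 24400.
∂h/∂x = [(+0.5)·20 − (+0.2)·175] / 24400 = -0.001025
∂h/∂y = [(-180)·(+0.2) − (-160)·(+0.5)] / 24400 = +0.001803
Flow = −∇h = (+0.001025 east, -0.001803 north), which points southeast.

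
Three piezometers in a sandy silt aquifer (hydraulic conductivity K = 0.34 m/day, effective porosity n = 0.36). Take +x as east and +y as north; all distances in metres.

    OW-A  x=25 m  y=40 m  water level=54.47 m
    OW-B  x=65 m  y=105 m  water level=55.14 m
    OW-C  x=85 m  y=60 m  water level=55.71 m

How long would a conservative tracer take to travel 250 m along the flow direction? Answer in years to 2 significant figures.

Three-point gradient (reference OW-A): Δ to OW-B = (40, 65, +0.67), Δ to OW-C = (60, 20, +1.24).
∂h/∂x = +0.02168, ∂h/∂y = -0.003032 (det = -3100).
|∇h| = √(0.02168² + -0.003032²) = 0.02189
Seepage velocity v = K·i/n = 0.34 × 0.02189 / 0.36 = 0.02067 m/day.
t = 250 / 0.02067 = 1.209e+04 days = 33.1 years.

33 years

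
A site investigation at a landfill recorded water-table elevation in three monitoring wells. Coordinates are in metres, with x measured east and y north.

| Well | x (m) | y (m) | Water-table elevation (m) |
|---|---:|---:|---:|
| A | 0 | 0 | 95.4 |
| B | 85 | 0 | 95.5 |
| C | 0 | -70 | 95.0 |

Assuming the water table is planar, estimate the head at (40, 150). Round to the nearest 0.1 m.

∂h/∂x = (95.5 − 95.4) / (85 − 0) = +0.001176
∂h/∂y = (95.0 − 95.4) / (-70 − 0) = +0.005714
h(40, 150) = 95.4 + (+0.001176)·(40) + (+0.005714)·(150) = 95.4 +0.047 +0.857 = 96.304 m.

96.3 m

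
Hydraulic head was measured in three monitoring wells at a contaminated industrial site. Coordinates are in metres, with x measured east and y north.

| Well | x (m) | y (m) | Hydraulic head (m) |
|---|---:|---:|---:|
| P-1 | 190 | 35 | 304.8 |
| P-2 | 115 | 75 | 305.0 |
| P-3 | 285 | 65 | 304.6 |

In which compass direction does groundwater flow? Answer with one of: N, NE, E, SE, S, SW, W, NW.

E

Three-point gradient (reference P-1): Δ to P-2 = (-75, 40, +0.2), Δ to P-3 = (95, 30, -0.2).
∂h/∂x = -0.002314, ∂h/∂y = +0.0006612 (det = -6050).
Flow = −∇h = (+0.002314 east, -0.0006612 north), which points east.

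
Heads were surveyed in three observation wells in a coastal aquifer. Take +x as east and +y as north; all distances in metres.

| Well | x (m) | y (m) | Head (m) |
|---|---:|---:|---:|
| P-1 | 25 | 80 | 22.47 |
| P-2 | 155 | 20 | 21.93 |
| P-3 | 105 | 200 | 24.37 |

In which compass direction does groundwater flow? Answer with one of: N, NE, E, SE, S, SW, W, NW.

S

Taking P-1 as reference: P-2−P-1 = (130, -60, -0.54); P-3−P-1 = (80, 120, +1.90).
Determinant of the coordinate differences = 130·120 − 80·(-60) = 20400.
∂h/∂x = [(-0.54)·120 − (+1.90)·(-60)] / 20400 = +0.002412
∂h/∂y = [130·(+1.90) − 80·(-0.54)] / 20400 = +0.01423
Flow = −∇h = (-0.002412 east, -0.01423 north), which points south.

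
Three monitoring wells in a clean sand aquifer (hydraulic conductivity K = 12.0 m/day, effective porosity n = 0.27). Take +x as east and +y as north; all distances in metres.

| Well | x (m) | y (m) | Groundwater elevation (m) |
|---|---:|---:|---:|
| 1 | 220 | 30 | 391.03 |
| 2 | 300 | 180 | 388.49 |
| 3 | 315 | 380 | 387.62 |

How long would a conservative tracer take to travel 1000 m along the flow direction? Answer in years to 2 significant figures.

Taking 1 as reference: 2−1 = (80, 150, -2.54); 3−1 = (95, 350, -3.41).
Determinant of the coordinate differences = 80·350 − 95·150 = 13750.
∂h/∂x = [(-2.54)·350 − (-3.41)·150] / 13750 = -0.02745
∂h/∂y = [80·(-3.41) − 95·(-2.54)] / 13750 = -0.002291
|∇h| = √(-0.02745² + -0.002291²) = 0.02755
Seepage velocity v = K·i/n = 12.0 × 0.02755 / 0.27 = 1.224 m/day.
t = 1000 / 1.224 = 817 days = 2.24 years.

2.2 years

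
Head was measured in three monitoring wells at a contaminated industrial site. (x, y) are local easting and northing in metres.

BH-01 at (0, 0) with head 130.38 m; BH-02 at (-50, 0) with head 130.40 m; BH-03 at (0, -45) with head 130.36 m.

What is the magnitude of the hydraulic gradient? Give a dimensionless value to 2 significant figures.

0.00060

∂h/∂x = (130.40 − 130.38) / (-50 − 0) = -0.0004000
∂h/∂y = (130.36 − 130.38) / (-45 − 0) = +0.0004444
|∇h| = √(-0.0004000² + 0.0004444²) = 0.0005979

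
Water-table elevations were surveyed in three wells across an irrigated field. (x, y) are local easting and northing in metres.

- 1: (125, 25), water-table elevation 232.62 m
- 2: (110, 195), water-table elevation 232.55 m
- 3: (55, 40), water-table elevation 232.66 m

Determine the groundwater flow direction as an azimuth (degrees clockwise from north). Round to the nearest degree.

055°

Differences from 1: to 2 (Δx, Δy, Δh) = (-15, 170, -0.07); to 3 = (-70, 15, +0.04).
Determinant of the coordinate differences = (-15)·15 − (-70)·170 = 11675.
∂h/∂x = [(-0.07)·15 − (+0.04)·170] / 11675 = -0.0006724
∂h/∂y = [(-15)·(+0.04) − (-70)·(-0.07)] / 11675 = -0.0004711
Flow direction (−∇h) has components (+0.0006724 E, +0.0004711 N).
Azimuth = atan2(E, N) = atan2(+0.0006724, +0.0004711) = 55.0° ≈ 055°.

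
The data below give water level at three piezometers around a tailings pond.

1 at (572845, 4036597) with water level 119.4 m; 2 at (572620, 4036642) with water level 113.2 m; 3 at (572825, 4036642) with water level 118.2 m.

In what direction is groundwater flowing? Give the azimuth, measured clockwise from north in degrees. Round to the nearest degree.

Taking 1 as reference: 2−1 = (-225, 45, -6.2); 3−1 = (-20, 45, -1.2).
Solve a·Δx + b·Δy = Δh: det = (-225)·45 − (-20)·45 = -9225.
∂h/∂x = [(-6.2)·45 − (-1.2)·45] / -9225 = +0.02439
∂h/∂y = [(-225)·(-1.2) − (-20)·(-6.2)] / -9225 = -0.01583
Flow direction (−∇h) has components (-0.02439 E, +0.01583 N).
Azimuth = atan2(E, N) = atan2(-0.02439, +0.01583) = 303.0° ≈ 303°.

303°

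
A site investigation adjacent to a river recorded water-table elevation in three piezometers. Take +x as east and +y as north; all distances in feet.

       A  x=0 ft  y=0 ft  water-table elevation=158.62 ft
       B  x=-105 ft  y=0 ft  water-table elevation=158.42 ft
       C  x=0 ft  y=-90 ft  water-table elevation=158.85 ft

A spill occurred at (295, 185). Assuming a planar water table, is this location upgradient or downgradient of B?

upgradient

∂h/∂x = (158.42 − 158.62) / (-105 − 0) = +0.001905
∂h/∂y = (158.85 − 158.62) / (-90 − 0) = -0.002556
Head at (295, 185) = 158.62 + (+0.001905)·(295) + (-0.002556)·(185) = 158.71 ft.
That is higher than the 158.42 ft at B, so the point is upgradient.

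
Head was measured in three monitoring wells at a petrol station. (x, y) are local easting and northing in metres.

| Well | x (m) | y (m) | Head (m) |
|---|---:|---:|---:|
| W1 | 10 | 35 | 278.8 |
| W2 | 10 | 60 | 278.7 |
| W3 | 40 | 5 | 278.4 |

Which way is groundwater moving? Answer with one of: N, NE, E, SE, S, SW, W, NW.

E

With h = a·x + b·y + c and W1 as origin, the differences give:
  0·a + 25·b = -0.1
  30·a + (-30)·b = -0.4
Eliminate b (×(-30) and ×25, subtract): -750·a = 13.00 → a = ∂h/∂x = -0.01733
Back-substitute: b = ∂h/∂y = -0.004000.
Flow = −∇h = (+0.01733 east, +0.004000 north), which points east.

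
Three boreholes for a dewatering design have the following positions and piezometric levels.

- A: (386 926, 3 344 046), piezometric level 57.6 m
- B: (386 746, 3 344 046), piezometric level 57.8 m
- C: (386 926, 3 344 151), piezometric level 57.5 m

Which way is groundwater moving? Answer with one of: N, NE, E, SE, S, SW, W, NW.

∂h/∂x = (57.8 − 57.6) / (386746 − 386926) = -0.001111
∂h/∂y = (57.5 − 57.6) / (3344151 − 3344046) = -0.0009524
Flow = −∇h = (+0.001111 east, +0.0009524 north), which points northeast.

NE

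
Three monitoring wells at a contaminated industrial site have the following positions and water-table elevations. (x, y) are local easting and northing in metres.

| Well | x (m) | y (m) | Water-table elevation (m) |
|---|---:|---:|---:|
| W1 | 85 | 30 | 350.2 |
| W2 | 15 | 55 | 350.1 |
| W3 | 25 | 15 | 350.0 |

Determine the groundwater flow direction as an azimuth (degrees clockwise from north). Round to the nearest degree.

With h = a·x + b·y + c and W1 as origin, the differences give:
  (-70)·a + 25·b = -0.1
  (-60)·a + (-15)·b = -0.2
Eliminate b (×(-15) and ×25, subtract): 2550·a = 6.50 → a = ∂h/∂x = +0.002549
Back-substitute: b = ∂h/∂y = +0.003137.
Flow direction (−∇h) has components (-0.002549 E, -0.003137 N).
Azimuth = atan2(E, N) = atan2(-0.002549, -0.003137) = 219.1° ≈ 219°.

219°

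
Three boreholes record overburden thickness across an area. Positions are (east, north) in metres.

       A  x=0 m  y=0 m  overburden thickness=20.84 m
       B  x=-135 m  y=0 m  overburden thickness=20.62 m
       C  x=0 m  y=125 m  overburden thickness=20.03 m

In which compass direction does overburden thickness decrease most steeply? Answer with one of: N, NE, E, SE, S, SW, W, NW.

∂d/∂x = (20.62 − 20.84) / (-135 − 0) = +0.001630
∂d/∂y = (20.03 − 20.84) / (125 − 0) = -0.006480
Steepest decrease is along −∇f = (-0.001630 E, +0.006480 N) → north.

N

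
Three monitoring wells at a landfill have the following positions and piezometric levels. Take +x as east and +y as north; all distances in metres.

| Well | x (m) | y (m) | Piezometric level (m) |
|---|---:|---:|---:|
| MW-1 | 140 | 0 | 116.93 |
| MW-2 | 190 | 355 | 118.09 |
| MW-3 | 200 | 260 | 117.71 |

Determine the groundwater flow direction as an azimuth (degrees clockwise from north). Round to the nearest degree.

Taking MW-1 as reference: MW-2−MW-1 = (50, 355, +1.16); MW-3−MW-1 = (60, 260, +0.78).
Determinant of the coordinate differences = 50·260 − 60·355 = -8300.
∂h/∂x = [(+1.16)·260 − (+0.78)·355] / -8300 = -0.002976
∂h/∂y = [50·(+0.78) − 60·(+1.16)] / -8300 = +0.003687
Flow direction (−∇h) has components (+0.002976 E, -0.003687 N).
Azimuth = atan2(E, N) = atan2(+0.002976, -0.003687) = 141.1° ≈ 141°.

141°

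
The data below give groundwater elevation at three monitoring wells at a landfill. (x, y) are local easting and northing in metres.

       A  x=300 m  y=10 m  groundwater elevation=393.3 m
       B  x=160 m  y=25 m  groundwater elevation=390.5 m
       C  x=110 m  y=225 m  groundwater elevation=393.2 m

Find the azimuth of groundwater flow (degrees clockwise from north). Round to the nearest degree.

Differences from A: to B (Δx, Δy, Δh) = (-140, 15, -2.8); to C = (-190, 215, -0.1).
Determinant of the coordinate differences = (-140)·215 − (-190)·15 = -27250.
∂h/∂x = [(-2.8)·215 − (-0.1)·15] / -27250 = +0.02204
∂h/∂y = [(-140)·(-0.1) − (-190)·(-2.8)] / -27250 = +0.01901
Flow direction (−∇h) has components (-0.02204 E, -0.01901 N).
Azimuth = atan2(E, N) = atan2(-0.02204, -0.01901) = 229.2° ≈ 229°.

229°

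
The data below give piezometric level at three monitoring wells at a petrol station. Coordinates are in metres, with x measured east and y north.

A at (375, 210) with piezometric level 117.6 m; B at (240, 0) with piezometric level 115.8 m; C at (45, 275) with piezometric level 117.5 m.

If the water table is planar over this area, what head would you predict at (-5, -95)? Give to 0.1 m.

114.7 m

Three-point gradient (reference A): Δ to B = (-135, -210, -1.8), Δ to C = (-330, 65, -0.1).
∂h/∂x = +0.001768, ∂h/∂y = +0.007435 (det = -78075).
h(-5, -95) = 117.6 + (+0.001768)·(-380) + (+0.007435)·(-305) = 117.6 -0.672 -2.268 = 114.661 m.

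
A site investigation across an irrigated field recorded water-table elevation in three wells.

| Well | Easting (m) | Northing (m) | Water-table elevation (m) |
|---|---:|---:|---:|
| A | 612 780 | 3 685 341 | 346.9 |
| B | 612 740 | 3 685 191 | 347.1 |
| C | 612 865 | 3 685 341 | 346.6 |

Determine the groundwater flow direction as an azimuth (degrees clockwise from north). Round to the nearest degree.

With h = a·x + b·y + c and A as origin, the differences give:
  (-40)·a + (-150)·b = +0.2
  85·a + 0·b = -0.3
Eliminate b (×0 and ×(-150), subtract): 12750·a = -45.00 → a = ∂h/∂x = -0.003529
Back-substitute: b = ∂h/∂y = -0.0003922.
Flow direction (−∇h) has components (+0.003529 E, +0.0003922 N).
Azimuth = atan2(E, N) = atan2(+0.003529, +0.0003922) = 83.7° ≈ 084°.

084°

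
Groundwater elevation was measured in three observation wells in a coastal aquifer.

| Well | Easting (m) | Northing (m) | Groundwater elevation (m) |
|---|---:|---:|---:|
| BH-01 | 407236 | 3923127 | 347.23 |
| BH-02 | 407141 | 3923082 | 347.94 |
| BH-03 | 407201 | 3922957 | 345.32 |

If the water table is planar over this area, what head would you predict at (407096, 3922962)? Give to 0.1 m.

346.9 m

Three-point gradient (reference BH-01): Δ to BH-02 = (-95, -45, +0.71), Δ to BH-03 = (-35, -170, -1.91).
∂h/∂x = -0.01418, ∂h/∂y = +0.01415 (det = 14575).
h(407096, 3922962) = 347.23 + (-0.01418)·(-140) + (+0.01415)·(-165) = 347.23 +1.985 -2.335 = 346.880 m.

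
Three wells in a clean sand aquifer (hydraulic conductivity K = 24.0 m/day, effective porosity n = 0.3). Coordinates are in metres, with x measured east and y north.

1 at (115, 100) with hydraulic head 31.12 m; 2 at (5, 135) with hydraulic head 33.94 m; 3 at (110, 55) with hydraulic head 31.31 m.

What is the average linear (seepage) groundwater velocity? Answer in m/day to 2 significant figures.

2.1 m/day

Taking 1 as reference: 2−1 = (-110, 35, +2.82); 3−1 = (-5, -45, +0.19).
Solve a·Δx + b·Δy = Δh: det = (-110)·(-45) − (-5)·35 = 5125.
∂h/∂x = [(+2.82)·(-45) − (+0.19)·35] / 5125 = -0.02606
∂h/∂y = [(-110)·(+0.19) − (-5)·(+2.82)] / 5125 = -0.001327
|∇h| = √(-0.02606² + -0.001327²) = 0.02609
Seepage velocity v = K·i/n = 24.0 × 0.02609 / 0.3 = 2.087 m/day.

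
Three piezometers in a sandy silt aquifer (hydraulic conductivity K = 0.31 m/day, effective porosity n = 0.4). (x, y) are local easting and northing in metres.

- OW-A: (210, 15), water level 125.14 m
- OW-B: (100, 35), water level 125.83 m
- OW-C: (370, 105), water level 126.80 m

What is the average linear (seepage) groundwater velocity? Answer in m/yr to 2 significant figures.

6.4 m/yr

Taking OW-A as reference: OW-B−OW-A = (-110, 20, +0.69); OW-C−OW-A = (160, 90, +1.66).
Determinant of the coordinate differences = (-110)·90 − 160·20 = -13100.
∂h/∂x = [(+0.69)·90 − (+1.66)·20] / -13100 = -0.002206
∂h/∂y = [(-110)·(+1.66) − 160·(+0.69)] / -13100 = +0.02237
|∇h| = √(-0.002206² + 0.02237²) = 0.02248
Seepage velocity v = K·i/n = 0.31 × 0.02248 / 0.4 = 0.01742 m/day = 6.363 m/yr.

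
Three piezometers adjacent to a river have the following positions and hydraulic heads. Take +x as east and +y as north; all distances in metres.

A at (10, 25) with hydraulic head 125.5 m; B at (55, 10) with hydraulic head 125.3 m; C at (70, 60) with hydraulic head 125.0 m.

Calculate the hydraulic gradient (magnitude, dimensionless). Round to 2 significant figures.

Differences from A: to B (Δx, Δy, Δh) = (45, -15, -0.2); to C = (60, 35, -0.5).
Determinant of the coordinate differences = 45·35 − 60·(-15) = 2475.
∂h/∂x = [(-0.2)·35 − (-0.5)·(-15)] / 2475 = -0.005859
∂h/∂y = [45·(-0.5) − 60·(-0.2)] / 2475 = -0.004242
|∇h| = √(-0.005859² + -0.004242²) = 0.007233

0.0072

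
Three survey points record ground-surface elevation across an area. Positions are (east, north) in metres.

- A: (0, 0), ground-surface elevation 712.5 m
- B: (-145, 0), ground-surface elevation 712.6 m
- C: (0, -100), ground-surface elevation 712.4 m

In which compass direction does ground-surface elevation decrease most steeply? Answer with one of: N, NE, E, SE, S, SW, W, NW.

∂z/∂x = (712.6 − 712.5) / (-145 − 0) = -0.0006897
∂z/∂y = (712.4 − 712.5) / (-100 − 0) = +0.001000
Steepest decrease is along −∇f = (+0.0006897 E, -0.001000 N) → southeast.

SE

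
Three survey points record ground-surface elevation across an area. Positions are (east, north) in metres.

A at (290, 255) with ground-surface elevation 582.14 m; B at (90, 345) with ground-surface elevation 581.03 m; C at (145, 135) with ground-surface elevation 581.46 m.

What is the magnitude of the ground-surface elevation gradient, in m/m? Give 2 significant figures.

Differences from A: to B (Δx, Δy, Δh) = (-200, 90, -1.11); to C = (-145, -120, -0.68).
Solve a·Δx + b·Δy = Δz: det = (-200)·(-120) − (-145)·90 = 37050.
∂z/∂x = [(-1.11)·(-120) − (-0.68)·90] / 37050 = +0.005247
∂z/∂y = [(-200)·(-0.68) − (-145)·(-1.11)] / 37050 = -0.0006734
|∇f| = √(0.005247² + -0.0006734²) = 0.00529 m/m

0.0053 m/m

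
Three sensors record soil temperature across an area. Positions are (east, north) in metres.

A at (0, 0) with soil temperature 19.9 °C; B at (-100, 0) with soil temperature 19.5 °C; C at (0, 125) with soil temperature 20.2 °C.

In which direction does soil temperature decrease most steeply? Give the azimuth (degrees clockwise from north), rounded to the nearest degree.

∂T/∂x = (19.5 − 19.9) / (-100 − 0) = +0.004000
∂T/∂y = (20.2 − 19.9) / (125 − 0) = +0.002400
Steepest decrease is along −∇f: components (-0.004000 E, -0.002400 N).
Azimuth = atan2(-0.004000, -0.002400) = 239.0° ≈ 239°.

239°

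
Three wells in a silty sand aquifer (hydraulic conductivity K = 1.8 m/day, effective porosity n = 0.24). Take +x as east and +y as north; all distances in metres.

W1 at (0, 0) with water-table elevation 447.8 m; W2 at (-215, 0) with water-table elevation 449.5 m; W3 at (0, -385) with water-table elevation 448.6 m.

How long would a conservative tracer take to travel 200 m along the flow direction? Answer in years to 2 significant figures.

8.9 years

∂h/∂x = (449.5 − 447.8) / (-215 − 0) = -0.007907
∂h/∂y = (448.6 − 447.8) / (-385 − 0) = -0.002078
|∇h| = √(-0.007907² + -0.002078²) = 0.008175
Seepage velocity v = K·i/n = 1.8 × 0.008175 / 0.24 = 0.06131 m/day.
t = 200 / 0.06131 = 3262 days = 8.93 years.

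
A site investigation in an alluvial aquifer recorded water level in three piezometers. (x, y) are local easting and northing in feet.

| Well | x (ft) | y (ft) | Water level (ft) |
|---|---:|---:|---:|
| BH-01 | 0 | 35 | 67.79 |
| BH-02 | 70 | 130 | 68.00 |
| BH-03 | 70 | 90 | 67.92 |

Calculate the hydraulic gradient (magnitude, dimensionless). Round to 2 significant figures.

0.0020

Differences from BH-01: to BH-02 (Δx, Δy, Δh) = (70, 95, +0.21); to BH-03 = (70, 55, +0.13).
Determinant of the coordinate differences = 70·55 − 70·95 = -2800.
∂h/∂x = [(+0.21)·55 − (+0.13)·95] / -2800 = +0.0002857
∂h/∂y = [70·(+0.13) − 70·(+0.21)] / -2800 = +0.002000
|∇h| = √(0.0002857² + 0.002000²) = 0.00202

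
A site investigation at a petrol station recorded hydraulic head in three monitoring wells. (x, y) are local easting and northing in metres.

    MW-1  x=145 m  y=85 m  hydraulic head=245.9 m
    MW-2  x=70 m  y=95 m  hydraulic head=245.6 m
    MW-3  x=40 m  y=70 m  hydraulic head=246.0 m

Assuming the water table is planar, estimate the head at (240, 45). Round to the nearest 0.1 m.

With h = a·x + b·y + c and MW-1 as origin, the differences give:
  (-75)·a + 10·b = -0.3
  (-105)·a + (-15)·b = +0.1
Eliminate b (×(-15) and ×10, subtract): 2175·a = 3.50 → a = ∂h/∂x = +0.001609
Back-substitute: b = ∂h/∂y = -0.01793.
h(240, 45) = 245.9 + (+0.001609)·(95) + (-0.01793)·(-40) = 245.9 +0.153 +0.717 = 246.770 m.

246.8 m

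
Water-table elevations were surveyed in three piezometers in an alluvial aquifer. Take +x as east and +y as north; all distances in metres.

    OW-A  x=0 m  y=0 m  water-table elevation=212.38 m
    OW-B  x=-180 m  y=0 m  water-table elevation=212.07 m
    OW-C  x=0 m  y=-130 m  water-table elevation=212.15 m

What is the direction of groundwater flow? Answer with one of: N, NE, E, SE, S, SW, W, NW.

SW

∂h/∂x = (212.07 − 212.38) / (-180 − 0) = +0.001722
∂h/∂y = (212.15 − 212.38) / (-130 − 0) = +0.001769
Flow = −∇h = (-0.001722 east, -0.001769 north), which points southwest.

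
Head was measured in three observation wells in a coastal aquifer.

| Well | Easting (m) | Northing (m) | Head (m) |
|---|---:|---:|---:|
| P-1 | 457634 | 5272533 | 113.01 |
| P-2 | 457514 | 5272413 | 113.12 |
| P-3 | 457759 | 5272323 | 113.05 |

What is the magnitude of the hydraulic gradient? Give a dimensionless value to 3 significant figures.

Taking P-1 as reference: P-2−P-1 = (-120, -120, +0.11); P-3−P-1 = (125, -210, +0.04).
Determinant of the coordinate differences = (-120)·(-210) − 125·(-120) = 40200.
∂h/∂x = [(+0.11)·(-210) − (+0.04)·(-120)] / 40200 = -0.0004552
∂h/∂y = [(-120)·(+0.04) − 125·(+0.11)] / 40200 = -0.0004614
|∇h| = √(-0.0004552² + -0.0004614²) = 0.0006481

0.000648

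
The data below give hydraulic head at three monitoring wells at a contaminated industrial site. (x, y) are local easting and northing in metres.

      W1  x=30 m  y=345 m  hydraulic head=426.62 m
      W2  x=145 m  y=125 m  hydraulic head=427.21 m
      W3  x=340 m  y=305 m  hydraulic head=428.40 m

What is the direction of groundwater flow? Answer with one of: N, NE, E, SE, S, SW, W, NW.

W

Taking W1 as reference: W2−W1 = (115, -220, +0.59); W3−W1 = (310, -40, +1.78).
Determinant of the coordinate differences = 115·(-40) − 310·(-220) = 63600.
∂h/∂x = [(+0.59)·(-40) − (+1.78)·(-220)] / 63600 = +0.005786
∂h/∂y = [115·(+1.78) − 310·(+0.59)] / 63600 = +0.0003428
Flow = −∇h = (-0.005786 east, -0.0003428 north), which points west.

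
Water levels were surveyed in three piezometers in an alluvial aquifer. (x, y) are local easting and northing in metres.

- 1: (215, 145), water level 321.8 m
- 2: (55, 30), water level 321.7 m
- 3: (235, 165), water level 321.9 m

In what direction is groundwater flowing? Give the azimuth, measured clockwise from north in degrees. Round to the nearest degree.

146°

Three-point gradient (reference 1): Δ to 2 = (-160, -115, -0.1), Δ to 3 = (20, 20, +0.1).
∂h/∂x = -0.01056, ∂h/∂y = +0.01556 (det = -900).
Flow direction (−∇h) has components (+0.01056 E, -0.01556 N).
Azimuth = atan2(E, N) = atan2(+0.01056, -0.01556) = 145.8° ≈ 146°.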